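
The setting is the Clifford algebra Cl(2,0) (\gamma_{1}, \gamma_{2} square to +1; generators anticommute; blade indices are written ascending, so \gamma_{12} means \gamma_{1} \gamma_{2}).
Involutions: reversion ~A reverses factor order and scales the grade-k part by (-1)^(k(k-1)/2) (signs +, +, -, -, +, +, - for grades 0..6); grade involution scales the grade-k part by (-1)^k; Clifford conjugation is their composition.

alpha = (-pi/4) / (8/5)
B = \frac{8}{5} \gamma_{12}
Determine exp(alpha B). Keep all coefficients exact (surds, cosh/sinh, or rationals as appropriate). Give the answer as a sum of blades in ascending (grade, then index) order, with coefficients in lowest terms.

B^2 = (\frac{8}{5})^2*(\gamma_{12})^2 = \frac{64}{25}*(-1) = -\frac{64}{25} (a basis 2-blade squares to minus the product of its generators' squares).
B^2 = -\frac{64}{25} — a negative square means the series sums to a rotation: l = \frac{8}{5}, alpha*l = - \frac{\pi}{4}, so exp(alpha B) = cos(- \frac{\pi}{4}) + (sin(- \frac{\pi}{4})/(\frac{8}{5}))*B = \frac{\sqrt{2}}{2} + (- \frac{5 \sqrt{2}}{16})*B.
Answer: \frac{\sqrt{2}}{2} - \frac{\sqrt{2}}{2} \gamma_{12}


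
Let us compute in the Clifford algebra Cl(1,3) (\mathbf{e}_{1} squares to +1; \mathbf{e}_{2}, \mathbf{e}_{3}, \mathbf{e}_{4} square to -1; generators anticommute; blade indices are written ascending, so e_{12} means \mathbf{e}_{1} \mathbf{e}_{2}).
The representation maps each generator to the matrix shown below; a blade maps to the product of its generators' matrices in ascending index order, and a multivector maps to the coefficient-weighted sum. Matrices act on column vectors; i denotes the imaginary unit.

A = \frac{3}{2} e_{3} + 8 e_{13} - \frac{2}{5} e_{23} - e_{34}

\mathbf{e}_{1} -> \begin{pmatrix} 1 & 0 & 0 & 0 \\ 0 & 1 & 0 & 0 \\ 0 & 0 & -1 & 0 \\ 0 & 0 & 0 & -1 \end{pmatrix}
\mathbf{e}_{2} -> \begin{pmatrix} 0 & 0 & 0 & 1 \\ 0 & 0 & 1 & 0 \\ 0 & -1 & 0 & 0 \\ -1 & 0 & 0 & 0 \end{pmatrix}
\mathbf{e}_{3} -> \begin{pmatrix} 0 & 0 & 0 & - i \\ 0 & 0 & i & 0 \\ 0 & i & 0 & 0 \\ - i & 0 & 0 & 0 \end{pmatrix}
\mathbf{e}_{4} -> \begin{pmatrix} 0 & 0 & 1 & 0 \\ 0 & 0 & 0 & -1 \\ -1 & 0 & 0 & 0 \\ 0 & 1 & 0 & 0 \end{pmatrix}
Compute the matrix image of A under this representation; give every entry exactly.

Bivector images (products of the table entries): rho(e_{13}) = rho(\mathbf{e}_{1})rho(\mathbf{e}_{3}) = \begin{pmatrix} 0 & 0 & 0 & - i \\ 0 & 0 & i & 0 \\ 0 & - i & 0 & 0 \\ i & 0 & 0 & 0 \end{pmatrix}; rho(e_{23}) = rho(\mathbf{e}_{2})rho(\mathbf{e}_{3}) = \begin{pmatrix} - i & 0 & 0 & 0 \\ 0 & i & 0 & 0 \\ 0 & 0 & - i & 0 \\ 0 & 0 & 0 & i \end{pmatrix}; rho(e_{34}) = rho(\mathbf{e}_{3})rho(\mathbf{e}_{4}) = \begin{pmatrix} 0 & - i & 0 & 0 \\ - i & 0 & 0 & 0 \\ 0 & 0 & 0 & - i \\ 0 & 0 & - i & 0 \end{pmatrix}.
M = (\frac{3}{2})*rho(e_{3}) + (8)*rho(e_{13}) + (-\frac{2}{5})*rho(e_{23}) + (-1)*rho(e_{34}), summed entrywise:
Answer: \begin{pmatrix} \frac{2 i}{5} & i & 0 & - \frac{19 i}{2} \\ i & - \frac{2 i}{5} & \frac{19 i}{2} & 0 \\ 0 & - \frac{13 i}{2} & \frac{2 i}{5} & i \\ \frac{13 i}{2} & 0 & i & - \frac{2 i}{5} \end{pmatrix}


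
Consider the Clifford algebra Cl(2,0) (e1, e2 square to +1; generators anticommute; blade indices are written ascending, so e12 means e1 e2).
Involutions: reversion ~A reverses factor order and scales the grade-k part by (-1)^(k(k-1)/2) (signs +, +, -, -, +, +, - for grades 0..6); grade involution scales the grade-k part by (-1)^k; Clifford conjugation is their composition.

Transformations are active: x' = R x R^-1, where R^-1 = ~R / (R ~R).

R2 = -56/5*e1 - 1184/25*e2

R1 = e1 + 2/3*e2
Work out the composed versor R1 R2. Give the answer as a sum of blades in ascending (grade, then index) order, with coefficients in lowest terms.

Distribute over the terms of R1 (each basis-blade product reordered to ascending indices, repeated generators contracted through their squares):
(e1) R2 = -56/5 - 1184/25*e12
(2/3*e2) R2 = -2368/75 + 112/15*e12
Summing the partial products and collecting blades:
Answer: -3208/75 - 2992/75*e12


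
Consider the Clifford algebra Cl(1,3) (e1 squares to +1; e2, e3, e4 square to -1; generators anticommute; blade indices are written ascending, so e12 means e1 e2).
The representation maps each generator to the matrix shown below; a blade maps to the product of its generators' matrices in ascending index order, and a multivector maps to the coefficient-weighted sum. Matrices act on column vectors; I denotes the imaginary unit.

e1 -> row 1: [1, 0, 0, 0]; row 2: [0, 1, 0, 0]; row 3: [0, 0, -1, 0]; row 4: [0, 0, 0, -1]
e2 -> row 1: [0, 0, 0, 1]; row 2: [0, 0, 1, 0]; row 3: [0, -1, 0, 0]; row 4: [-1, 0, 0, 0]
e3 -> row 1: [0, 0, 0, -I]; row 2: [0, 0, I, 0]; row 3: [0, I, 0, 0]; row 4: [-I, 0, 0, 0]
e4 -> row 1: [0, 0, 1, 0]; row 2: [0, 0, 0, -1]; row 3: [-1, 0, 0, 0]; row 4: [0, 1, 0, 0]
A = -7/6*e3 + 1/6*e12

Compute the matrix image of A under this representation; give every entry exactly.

Bivector images (products of the table entries): rho(e12) = rho(e1)rho(e2) = row 1: [0, 0, 0, 1]; row 2: [0, 0, 1, 0]; row 3: [0, 1, 0, 0]; row 4: [1, 0, 0, 0].
M = (-7/6)*rho(e3) + (1/6)*rho(e12), summed entrywise:
Answer: row 1: [0, 0, 0, 1/6 + 7*I/6]; row 2: [0, 0, 1/6 - 7*I/6, 0]; row 3: [0, 1/6 - 7*I/6, 0, 0]; row 4: [1/6 + 7*I/6, 0, 0, 0]


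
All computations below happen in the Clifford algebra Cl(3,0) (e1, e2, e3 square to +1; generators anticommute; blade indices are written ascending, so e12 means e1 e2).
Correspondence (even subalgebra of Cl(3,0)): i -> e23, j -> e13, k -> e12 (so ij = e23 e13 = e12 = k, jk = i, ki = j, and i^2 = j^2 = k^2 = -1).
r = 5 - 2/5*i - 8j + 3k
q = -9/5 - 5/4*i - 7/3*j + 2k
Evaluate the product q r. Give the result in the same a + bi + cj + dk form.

In blades: q = -9/5 + 2*e12 - 7/3*e13 - 5/4*e23, r = 5 + 3*e12 - 8*e13 - 2/5*e23.
Distribute q over r term by term (generator squares from the signature, products reordered to ascending indices): (-9/5)*r = -9 - 27/5*e12 + 72/5*e13 + 18/25*e23; (2*e12)*r = -6 + 10*e12 - 4/5*e13 + 16*e23; (-7/3*e13)*r = -56/3 - 14/15*e12 - 35/3*e13 - 7*e23; (-5/4*e23)*r = -1/2 + 10*e12 + 15/4*e13 - 25/4*e23.
Sum: -205/6 + 41/3*e12 + 341/60*e13 + 347/100*e23; translating back through the correspondence:
Answer: -205/6 + 347/100*i + 341/60*j + 41/3*k


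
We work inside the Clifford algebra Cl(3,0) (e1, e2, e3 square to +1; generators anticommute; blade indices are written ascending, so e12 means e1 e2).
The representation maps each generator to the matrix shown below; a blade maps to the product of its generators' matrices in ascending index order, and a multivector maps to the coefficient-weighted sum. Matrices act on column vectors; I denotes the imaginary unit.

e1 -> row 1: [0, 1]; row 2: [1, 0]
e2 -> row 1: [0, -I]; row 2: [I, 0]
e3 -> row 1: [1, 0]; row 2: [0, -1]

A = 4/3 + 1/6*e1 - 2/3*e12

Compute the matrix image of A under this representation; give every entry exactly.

Bivector images (products of the table entries): rho(e12) = rho(e1)rho(e2) = row 1: [I, 0]; row 2: [0, -I].
M = (4/3)*1 + (1/6)*rho(e1) + (-2/3)*rho(e12), summed entrywise (1 is the identity matrix):
Answer: row 1: [4/3 - 2*I/3, 1/6]; row 2: [1/6, 4/3 + 2*I/3]


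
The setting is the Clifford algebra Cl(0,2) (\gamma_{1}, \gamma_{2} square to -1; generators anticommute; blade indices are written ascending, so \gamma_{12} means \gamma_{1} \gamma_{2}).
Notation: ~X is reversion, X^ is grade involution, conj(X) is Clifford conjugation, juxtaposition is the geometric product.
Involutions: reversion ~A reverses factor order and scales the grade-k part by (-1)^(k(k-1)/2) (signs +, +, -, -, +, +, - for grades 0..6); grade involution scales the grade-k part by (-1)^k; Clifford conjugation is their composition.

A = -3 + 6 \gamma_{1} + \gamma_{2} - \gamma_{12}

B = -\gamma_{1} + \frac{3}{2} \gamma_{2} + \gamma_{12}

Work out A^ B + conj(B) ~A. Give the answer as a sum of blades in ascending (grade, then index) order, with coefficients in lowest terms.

first term: -\frac{7}{2} + \frac{7}{2} \gamma_{1} + \frac{5}{2} \gamma_{2} - 13 \gamma_{12}
second term: -\frac{7}{2} - \frac{7}{2} \gamma_{1} - \frac{5}{2} \gamma_{2} + 13 \gamma_{12}
Answer: -7


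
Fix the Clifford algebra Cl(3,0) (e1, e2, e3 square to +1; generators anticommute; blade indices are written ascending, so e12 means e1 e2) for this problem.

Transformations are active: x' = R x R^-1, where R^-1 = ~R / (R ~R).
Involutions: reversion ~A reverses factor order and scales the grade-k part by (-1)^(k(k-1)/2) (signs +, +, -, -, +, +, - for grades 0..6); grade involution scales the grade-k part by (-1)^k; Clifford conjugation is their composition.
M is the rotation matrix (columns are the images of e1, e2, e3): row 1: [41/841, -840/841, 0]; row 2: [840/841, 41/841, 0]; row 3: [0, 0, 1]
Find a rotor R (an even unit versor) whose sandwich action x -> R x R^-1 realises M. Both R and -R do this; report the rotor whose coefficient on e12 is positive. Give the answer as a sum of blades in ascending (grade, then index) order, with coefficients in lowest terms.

Method: write R = a + b12*e12 + b13*e13 + b23*e23 with a^2 + b12^2 + b13^2 + b23^2 = 1 (so R^-1 = ~R). Expanding the columns R e_j ~R gives tr M = 4a^2 - 1 and, from the antisymmetric part, M21 - M12 = -4a*b12, M13 - M31 = 4a*b13, M32 - M23 = -4a*b23.
Here tr M = 923/841, so a^2 = (1 + tr M)/4 = 441/841 and a = ±21/29. Taking a = 21/29: M21 - M12 = 1680/841, M13 - M31 = 0, M32 - M23 = 0, giving b12 = -20/29, b13 = 0, b23 = 0, i.e. R = 21/29 - 20/29*e12.
Its e12 coefficient is negative, so report the other preimage -R.
Answer: -21/29 + 20/29*e12. Note: both R and -R realise this M (trace 923/841); the covering map identifies them, and the e12-coefficient sign is the tie-breaker.


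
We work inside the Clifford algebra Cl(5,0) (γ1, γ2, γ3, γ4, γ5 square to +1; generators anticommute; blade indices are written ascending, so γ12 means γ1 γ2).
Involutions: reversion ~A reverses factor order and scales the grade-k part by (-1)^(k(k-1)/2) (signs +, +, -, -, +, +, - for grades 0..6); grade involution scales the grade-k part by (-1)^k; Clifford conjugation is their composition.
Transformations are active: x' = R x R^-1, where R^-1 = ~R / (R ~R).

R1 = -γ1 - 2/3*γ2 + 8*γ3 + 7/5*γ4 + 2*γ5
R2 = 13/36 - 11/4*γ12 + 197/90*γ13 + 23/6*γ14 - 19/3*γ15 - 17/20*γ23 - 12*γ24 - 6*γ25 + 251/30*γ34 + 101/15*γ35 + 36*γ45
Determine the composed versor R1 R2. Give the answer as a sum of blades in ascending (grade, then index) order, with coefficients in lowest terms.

Distribute over the terms of R1 (each basis-blade product reordered to ascending indices, repeated generators contracted through their squares):
(-γ1) R2 = -13/36*γ1 + 11/4*γ2 - 197/90*γ3 - 23/6*γ4 + 19/3*γ5 + 17/20*γ123 + 12*γ124 + 6*γ125 - 251/30*γ134 - 101/15*γ135 - 36*γ145
(-2/3*γ2) R2 = -11/6*γ1 - 13/54*γ2 + 17/30*γ3 + 8*γ4 + 4*γ5 + 197/135*γ123 + 23/9*γ124 - 38/9*γ125 - 251/45*γ234 - 202/45*γ235 - 24*γ245
(8*γ3) R2 = -788/45*γ1 + 34/5*γ2 + 26/9*γ3 + 1004/15*γ4 + 808/15*γ5 - 22*γ123 - 92/3*γ134 + 152/3*γ135 + 96*γ234 + 48*γ235 + 288*γ345
(7/5*γ4) R2 = -161/30*γ1 + 84/5*γ2 - 1757/150*γ3 + 91/180*γ4 + 252/5*γ5 - 77/20*γ124 + 1379/450*γ134 + 133/15*γ145 - 119/100*γ234 + 42/5*γ245 - 707/75*γ345
(2*γ5) R2 = 38/3*γ1 + 12*γ2 - 202/15*γ3 - 72*γ4 + 13/18*γ5 - 11/2*γ125 + 197/45*γ135 + 23/3*γ145 - 17/10*γ235 - 24*γ245 + 251/15*γ345
Summing the partial products and collecting blades:
Answer: -2233/180*γ1 + 20579/540*γ2 - 3587/150*γ3 - 71/180*γ4 + 10379/90*γ5 - 10633/540*γ123 + 1927/180*γ124 - 67/18*γ125 - 8093/225*γ134 + 2174/45*γ135 - 292/15*γ145 + 80309/900*γ234 + 3763/90*γ235 - 198/5*γ245 + 22148/75*γ345


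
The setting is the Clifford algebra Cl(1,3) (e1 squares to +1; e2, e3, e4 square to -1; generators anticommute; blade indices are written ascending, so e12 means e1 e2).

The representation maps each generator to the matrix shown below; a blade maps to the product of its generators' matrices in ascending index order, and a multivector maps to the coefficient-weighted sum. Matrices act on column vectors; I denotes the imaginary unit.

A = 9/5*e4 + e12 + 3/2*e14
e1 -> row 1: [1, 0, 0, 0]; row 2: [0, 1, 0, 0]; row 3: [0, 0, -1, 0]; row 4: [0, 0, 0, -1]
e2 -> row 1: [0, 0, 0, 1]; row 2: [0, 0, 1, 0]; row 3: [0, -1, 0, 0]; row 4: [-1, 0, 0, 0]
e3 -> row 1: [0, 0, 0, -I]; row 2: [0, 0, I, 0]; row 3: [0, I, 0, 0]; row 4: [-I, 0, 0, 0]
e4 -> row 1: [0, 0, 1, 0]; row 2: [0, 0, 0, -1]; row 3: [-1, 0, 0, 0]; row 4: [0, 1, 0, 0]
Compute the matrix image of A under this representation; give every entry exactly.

Bivector images (products of the table entries): rho(e12) = rho(e1)rho(e2) = row 1: [0, 0, 0, 1]; row 2: [0, 0, 1, 0]; row 3: [0, 1, 0, 0]; row 4: [1, 0, 0, 0]; rho(e14) = rho(e1)rho(e4) = row 1: [0, 0, 1, 0]; row 2: [0, 0, 0, -1]; row 3: [1, 0, 0, 0]; row 4: [0, -1, 0, 0].
M = (9/5)*rho(e4) + (1)*rho(e12) + (3/2)*rho(e14), summed entrywise:
Answer: row 1: [0, 0, 33/10, 1]; row 2: [0, 0, 1, -33/10]; row 3: [-3/10, 1, 0, 0]; row 4: [1, 3/10, 0, 0]


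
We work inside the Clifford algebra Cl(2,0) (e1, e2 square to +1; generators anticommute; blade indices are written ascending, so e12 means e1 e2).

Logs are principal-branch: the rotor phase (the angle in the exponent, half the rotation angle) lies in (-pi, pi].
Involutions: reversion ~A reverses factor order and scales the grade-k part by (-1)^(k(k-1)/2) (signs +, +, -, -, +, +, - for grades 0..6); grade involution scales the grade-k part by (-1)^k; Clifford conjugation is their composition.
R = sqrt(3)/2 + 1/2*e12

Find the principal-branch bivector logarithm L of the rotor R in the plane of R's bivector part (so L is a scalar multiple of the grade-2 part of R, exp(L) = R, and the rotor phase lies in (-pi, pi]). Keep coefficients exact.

The scalar part of R is sqrt(3)/2, which pins the rotor phase on the principal branch; dividing the bivector part by the sine of that phase recovers the unit plane, and L is the phase times that plane.
Concretely: cos(phase) = sqrt(3)/2 gives phase = ±pi/6, and since phase/sin(phase) is even the sign is immaterial: L = (phase/sin(phase)) * <R>_2 = (pi/3) * <R>_2.
Answer: pi/6*e12


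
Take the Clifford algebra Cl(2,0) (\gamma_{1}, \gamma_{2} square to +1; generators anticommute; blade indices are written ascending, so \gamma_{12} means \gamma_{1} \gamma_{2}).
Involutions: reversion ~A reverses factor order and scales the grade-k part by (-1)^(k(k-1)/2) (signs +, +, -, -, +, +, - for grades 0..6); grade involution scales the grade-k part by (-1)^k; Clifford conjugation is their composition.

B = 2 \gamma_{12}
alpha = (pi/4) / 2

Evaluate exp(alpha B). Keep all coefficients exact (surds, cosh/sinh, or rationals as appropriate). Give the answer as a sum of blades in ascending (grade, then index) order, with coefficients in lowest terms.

B^2 = (2)^2*(\gamma_{12})^2 = 4*(-1) = -4 (a basis 2-blade squares to minus the product of its generators' squares).
B^2 = -4 — a negative square means the series sums to a rotation: l = 2, alpha*l = \frac{\pi}{4}, so exp(alpha B) = cos(\frac{\pi}{4}) + (sin(\frac{\pi}{4})/2)*B = \frac{\sqrt{2}}{2} + (\frac{\sqrt{2}}{4})*B.
Answer: \frac{\sqrt{2}}{2} + \frac{\sqrt{2}}{2} \gamma_{12}


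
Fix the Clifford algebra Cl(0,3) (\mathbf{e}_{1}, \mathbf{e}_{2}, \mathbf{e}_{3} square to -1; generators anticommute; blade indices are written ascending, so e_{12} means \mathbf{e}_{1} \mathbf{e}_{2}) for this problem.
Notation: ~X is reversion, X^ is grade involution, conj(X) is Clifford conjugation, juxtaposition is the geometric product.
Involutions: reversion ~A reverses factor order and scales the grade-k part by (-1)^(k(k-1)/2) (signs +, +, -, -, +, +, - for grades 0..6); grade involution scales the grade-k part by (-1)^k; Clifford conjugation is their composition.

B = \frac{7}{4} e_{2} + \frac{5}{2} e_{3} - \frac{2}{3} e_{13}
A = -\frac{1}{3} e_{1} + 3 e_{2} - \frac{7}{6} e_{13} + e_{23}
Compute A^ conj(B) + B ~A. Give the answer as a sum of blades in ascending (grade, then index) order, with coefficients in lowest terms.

first term: -\frac{161}{36} - \frac{35}{12} e_{1} + \frac{5}{2} e_{2} - \frac{71}{36} e_{3} - \frac{5}{4} e_{12} - \frac{5}{6} e_{13} + \frac{15}{2} e_{23} - \frac{1}{24} e_{123}
second term: -\frac{161}{36} + \frac{35}{12} e_{1} - \frac{5}{2} e_{2} + \frac{71}{36} e_{3} + \frac{5}{4} e_{12} + \frac{5}{6} e_{13} - \frac{15}{2} e_{23} - \frac{1}{24} e_{123}
Answer: -\frac{161}{18} - \frac{1}{12} e_{123}


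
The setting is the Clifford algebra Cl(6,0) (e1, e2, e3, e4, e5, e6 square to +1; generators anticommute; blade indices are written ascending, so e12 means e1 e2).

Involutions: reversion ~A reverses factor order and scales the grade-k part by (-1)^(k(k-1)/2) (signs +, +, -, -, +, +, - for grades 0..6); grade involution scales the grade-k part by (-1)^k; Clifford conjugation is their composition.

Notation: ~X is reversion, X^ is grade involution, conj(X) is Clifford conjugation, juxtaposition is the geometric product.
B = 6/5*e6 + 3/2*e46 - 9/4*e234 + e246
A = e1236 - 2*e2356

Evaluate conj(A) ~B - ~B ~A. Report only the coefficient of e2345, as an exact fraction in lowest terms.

first term: 6/5*e123 + e134 + 9/4*e146 - 12/5*e235 - 2*e345 + 9/2*e456 + 3/2*e1234 + 3*e2345
second term: -6/5*e123 + e134 + 9/4*e146 + 12/5*e235 - 2*e345 + 9/2*e456 - 3/2*e1234 - 3*e2345
Answer: 6


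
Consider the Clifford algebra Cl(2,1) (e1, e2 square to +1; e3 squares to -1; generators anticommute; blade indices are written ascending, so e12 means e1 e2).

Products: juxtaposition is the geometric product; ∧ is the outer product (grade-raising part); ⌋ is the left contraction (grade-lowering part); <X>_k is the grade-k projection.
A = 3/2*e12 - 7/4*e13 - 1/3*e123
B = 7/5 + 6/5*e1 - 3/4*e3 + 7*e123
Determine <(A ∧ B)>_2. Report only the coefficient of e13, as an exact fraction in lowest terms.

step 1: 21/10*e12 - 49/20*e13 - 191/120*e123
step 2: 21/10*e12 - 49/20*e13
Answer: -49/20


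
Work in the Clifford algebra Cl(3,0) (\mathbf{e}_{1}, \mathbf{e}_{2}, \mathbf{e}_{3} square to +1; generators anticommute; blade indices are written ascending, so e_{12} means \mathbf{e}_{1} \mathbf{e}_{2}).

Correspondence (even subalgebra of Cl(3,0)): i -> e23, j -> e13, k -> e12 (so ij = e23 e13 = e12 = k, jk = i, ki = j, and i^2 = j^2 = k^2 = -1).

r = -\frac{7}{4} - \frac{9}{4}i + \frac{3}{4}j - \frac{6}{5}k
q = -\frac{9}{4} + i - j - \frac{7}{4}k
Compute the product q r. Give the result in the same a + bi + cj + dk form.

In blades: q = -\frac{9}{4} - \frac{7}{4} e_{12} - e_{13} + e_{23}, r = -\frac{7}{4} - \frac{6}{5} e_{12} + \frac{3}{4} e_{13} - \frac{9}{4} e_{23}.
Distribute q over r term by term (generator squares from the signature, products reordered to ascending indices): (-\frac{9}{4})*r = \frac{63}{16} + \frac{27}{10} e_{12} - \frac{27}{16} e_{13} + \frac{81}{16} e_{23}; (-\frac{7}{4} e_{12})*r = -\frac{21}{10} + \frac{49}{16} e_{12} + \frac{63}{16} e_{13} + \frac{21}{16} e_{23}; (-e_{13})*r = \frac{3}{4} - \frac{9}{4} e_{12} + \frac{7}{4} e_{13} + \frac{6}{5} e_{23}; (e_{23})*r = \frac{9}{4} + \frac{3}{4} e_{12} + \frac{6}{5} e_{13} - \frac{7}{4} e_{23}.
Sum: \frac{387}{80} + \frac{341}{80} e_{12} + \frac{26}{5} e_{13} + \frac{233}{40} e_{23}; translating back through the correspondence:
Answer: \frac{387}{80} + \frac{233}{40}i + \frac{26}{5}j + \frac{341}{80}k


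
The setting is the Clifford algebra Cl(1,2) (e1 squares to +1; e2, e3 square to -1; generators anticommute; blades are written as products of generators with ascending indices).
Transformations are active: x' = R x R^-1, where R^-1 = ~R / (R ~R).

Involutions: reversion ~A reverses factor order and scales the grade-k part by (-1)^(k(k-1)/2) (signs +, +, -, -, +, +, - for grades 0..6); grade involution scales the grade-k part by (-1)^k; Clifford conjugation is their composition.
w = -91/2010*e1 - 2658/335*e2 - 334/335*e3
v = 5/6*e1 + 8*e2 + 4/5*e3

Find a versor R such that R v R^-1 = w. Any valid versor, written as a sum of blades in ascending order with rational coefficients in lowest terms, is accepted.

R = v + w = 264/335*e1 + 22/335*e2 - 66/335*e3 works: the equal norms (-57551/900) guarantee its sandwich swaps v into w.
Answer: 264/335*e1 + 22/335*e2 - 66/335*e3


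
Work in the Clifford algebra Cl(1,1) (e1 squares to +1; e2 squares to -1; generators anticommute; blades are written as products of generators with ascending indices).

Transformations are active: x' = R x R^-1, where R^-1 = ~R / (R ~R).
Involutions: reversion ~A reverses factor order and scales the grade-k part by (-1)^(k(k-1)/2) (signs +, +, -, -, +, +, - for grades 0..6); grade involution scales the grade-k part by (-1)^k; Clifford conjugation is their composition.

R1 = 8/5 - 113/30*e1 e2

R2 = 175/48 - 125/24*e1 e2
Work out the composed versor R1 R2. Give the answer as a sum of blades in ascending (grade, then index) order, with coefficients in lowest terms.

Distribute over the terms of R1 (each basis-blade product reordered to ascending indices, repeated generators contracted through their squares):
(8/5) R2 = 35/6 - 25/3*e1 e2
(-113/30*e1 e2) R2 = 2825/144 - 3955/288*e1 e2
Summing the partial products and collecting blades:
Answer: 3665/144 - 6355/288*e1 e2


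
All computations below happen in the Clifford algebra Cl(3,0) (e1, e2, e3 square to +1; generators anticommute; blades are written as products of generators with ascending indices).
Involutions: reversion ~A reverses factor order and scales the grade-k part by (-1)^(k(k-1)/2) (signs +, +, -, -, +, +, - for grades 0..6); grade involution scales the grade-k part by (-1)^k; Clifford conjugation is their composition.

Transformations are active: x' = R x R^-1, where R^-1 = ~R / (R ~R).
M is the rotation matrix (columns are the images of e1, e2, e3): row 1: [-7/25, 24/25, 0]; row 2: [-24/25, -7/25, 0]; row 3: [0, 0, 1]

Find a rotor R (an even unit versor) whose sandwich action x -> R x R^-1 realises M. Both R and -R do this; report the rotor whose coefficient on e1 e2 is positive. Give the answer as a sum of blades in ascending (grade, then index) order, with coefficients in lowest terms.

Method: write R = a + b12*e1 e2 + b13*e1 e3 + b23*e2 e3 with a^2 + b12^2 + b13^2 + b23^2 = 1 (so R^-1 = ~R). Expanding the columns R e_j ~R gives tr M = 4a^2 - 1 and, from the antisymmetric part, M21 - M12 = -4a*b12, M13 - M31 = 4a*b13, M32 - M23 = -4a*b23.
Here tr M = 11/25, so a^2 = (1 + tr M)/4 = 9/25 and a = ±3/5. Taking a = 3/5: M21 - M12 = -48/25, M13 - M31 = 0, M32 - M23 = 0, giving b12 = 4/5, b13 = 0, b23 = 0, i.e. R = 3/5 + 4/5*e1 e2.
Its e1 e2 coefficient is already positive.
Answer: 3/5 + 4/5*e1 e2. Note: both R and -R realise this M (trace 11/25); the covering map identifies them, and the e1 e2-coefficient sign is the tie-breaker.


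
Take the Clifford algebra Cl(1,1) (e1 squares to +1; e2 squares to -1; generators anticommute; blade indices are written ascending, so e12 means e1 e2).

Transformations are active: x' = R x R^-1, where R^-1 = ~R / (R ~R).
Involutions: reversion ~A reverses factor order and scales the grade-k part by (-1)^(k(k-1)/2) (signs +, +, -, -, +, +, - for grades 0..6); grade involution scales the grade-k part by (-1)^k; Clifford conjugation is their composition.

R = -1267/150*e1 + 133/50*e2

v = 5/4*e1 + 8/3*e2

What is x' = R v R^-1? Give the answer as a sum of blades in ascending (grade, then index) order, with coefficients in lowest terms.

~R = -1267/150*e1 + 133/50*e2, and R ~R = 361522/5625, so R^-1 = ~R / (361522/5625).
R v = -10591/600 - 46529/1800*e12
Answer: 11769/3472*e1 - 42995/10416*e2


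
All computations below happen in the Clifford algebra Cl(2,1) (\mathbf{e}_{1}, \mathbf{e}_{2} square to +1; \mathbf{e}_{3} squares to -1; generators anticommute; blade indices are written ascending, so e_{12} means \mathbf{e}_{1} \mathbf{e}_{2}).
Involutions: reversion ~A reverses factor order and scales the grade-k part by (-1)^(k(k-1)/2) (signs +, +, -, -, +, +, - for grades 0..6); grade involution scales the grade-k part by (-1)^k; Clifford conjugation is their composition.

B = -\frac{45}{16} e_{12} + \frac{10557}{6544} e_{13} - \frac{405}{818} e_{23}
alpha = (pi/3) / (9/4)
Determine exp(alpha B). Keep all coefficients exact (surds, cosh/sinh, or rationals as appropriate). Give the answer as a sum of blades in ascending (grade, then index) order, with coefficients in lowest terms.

B^2 term by term: the squares give (-\frac{45}{16})^2*(e_{12})^2 + (\frac{10557}{6544})^2*(e_{13})^2 + (-\frac{405}{818})^2*(e_{23})^2 = \frac{2025}{256}*(-1) + \frac{111450249}{42823936}*(+1) + \frac{164025}{669124}*(+1) = -\frac{81}{16} (each basis 2-blade squares to minus the product of its generators' squares); cross terms between blades sharing an index anticommute and cancel. So B^2 = -\frac{81}{16}.
B^2 = -\frac{81}{16} — B^2 < 0, so the exponential closes trigonometrically: l = \frac{9}{4}, alpha*l = \frac{\pi}{3}, so exp(alpha B) = cos(\frac{\pi}{3}) + (sin(\frac{\pi}{3})/(\frac{9}{4}))*B = \frac{1}{2} + (\frac{2 \sqrt{3}}{9})*B.
Answer: \frac{1}{2} - \frac{5 \sqrt{3}}{8} e_{12} + \frac{1173 \sqrt{3}}{3272} e_{13} - \frac{45 \sqrt{3}}{409} e_{23}


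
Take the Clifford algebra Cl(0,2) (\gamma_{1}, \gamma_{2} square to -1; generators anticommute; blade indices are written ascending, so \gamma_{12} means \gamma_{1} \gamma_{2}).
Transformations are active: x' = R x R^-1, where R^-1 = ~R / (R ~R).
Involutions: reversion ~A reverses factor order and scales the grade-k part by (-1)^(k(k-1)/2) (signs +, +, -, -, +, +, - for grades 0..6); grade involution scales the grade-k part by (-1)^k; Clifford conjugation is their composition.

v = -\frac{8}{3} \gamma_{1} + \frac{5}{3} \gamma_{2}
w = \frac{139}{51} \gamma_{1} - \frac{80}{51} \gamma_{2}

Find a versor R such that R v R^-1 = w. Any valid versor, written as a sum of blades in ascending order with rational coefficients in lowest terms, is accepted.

R = v + w = \frac{1}{17} \gamma_{1} + \frac{5}{51} \gamma_{2} works: the equal norms (-\frac{89}{9}) guarantee its sandwich swaps v into w.
Answer: \frac{1}{17} \gamma_{1} + \frac{5}{51} \gamma_{2}


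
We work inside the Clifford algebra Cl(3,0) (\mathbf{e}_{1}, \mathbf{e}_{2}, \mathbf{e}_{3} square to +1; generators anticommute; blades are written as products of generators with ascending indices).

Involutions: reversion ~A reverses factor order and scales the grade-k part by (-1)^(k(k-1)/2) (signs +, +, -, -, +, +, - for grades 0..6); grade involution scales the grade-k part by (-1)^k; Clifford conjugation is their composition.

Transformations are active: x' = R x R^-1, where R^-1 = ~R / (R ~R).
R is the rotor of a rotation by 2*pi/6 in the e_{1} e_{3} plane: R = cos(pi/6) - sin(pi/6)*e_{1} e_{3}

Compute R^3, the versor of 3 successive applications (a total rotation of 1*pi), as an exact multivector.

The rotor phase is half the rotation angle and phases add under composition, so 3 steps in the e_{1} e_{3} plane accumulate phase 3*(pi/6) = \frac{\pi}{2}: R^3 = cos(\frac{\pi}{2}) - sin(\frac{\pi}{2})*e_{1} e_{3}.
cos(\frac{\pi}{2}) = 0 and sin(\frac{\pi}{2}) = 1, so R^3 = -e_{1} e_{3}. The net rotation is 1*pi; the rotor keeps the half-angle phase exactly.
Answer: -e_{1} e_{3}


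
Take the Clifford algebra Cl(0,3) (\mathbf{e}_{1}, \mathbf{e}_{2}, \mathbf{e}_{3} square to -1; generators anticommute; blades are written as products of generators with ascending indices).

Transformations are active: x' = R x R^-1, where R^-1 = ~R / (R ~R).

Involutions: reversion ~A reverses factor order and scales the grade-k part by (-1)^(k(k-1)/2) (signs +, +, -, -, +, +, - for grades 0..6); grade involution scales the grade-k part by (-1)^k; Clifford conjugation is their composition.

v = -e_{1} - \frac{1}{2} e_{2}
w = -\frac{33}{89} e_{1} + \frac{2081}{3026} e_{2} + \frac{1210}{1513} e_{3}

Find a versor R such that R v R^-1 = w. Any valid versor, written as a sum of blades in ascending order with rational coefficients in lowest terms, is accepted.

Since q(v) = q(w) = -\frac{5}{4}, the sum R = v + w = -\frac{122}{89} e_{1} + \frac{284}{1513} e_{2} + \frac{1210}{1513} e_{3} does the job whenever invertible.
Answer: -\frac{122}{89} e_{1} + \frac{284}{1513} e_{2} + \frac{1210}{1513} e_{3}


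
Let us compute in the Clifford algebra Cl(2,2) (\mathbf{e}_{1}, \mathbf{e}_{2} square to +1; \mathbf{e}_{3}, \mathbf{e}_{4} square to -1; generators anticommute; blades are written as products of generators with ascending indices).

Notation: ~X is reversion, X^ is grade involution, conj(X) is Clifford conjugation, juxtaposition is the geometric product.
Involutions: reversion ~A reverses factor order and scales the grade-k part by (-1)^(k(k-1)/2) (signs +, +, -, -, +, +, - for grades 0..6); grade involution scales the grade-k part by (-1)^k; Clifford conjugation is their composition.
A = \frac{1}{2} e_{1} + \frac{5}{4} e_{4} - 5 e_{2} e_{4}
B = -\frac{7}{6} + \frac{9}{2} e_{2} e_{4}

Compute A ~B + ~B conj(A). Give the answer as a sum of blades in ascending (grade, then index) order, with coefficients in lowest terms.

first term: \frac{45}{2} - \frac{7}{12} e_{1} - \frac{45}{8} e_{2} - \frac{35}{24} e_{4} + \frac{35}{6} e_{2} e_{4} - \frac{9}{4} e_{1} e_{2} e_{4}
second term: -\frac{45}{2} + \frac{7}{12} e_{1} - \frac{45}{8} e_{2} + \frac{35}{24} e_{4} - \frac{35}{6} e_{2} e_{4} + \frac{9}{4} e_{1} e_{2} e_{4}
Answer: -\frac{45}{4} e_{2}


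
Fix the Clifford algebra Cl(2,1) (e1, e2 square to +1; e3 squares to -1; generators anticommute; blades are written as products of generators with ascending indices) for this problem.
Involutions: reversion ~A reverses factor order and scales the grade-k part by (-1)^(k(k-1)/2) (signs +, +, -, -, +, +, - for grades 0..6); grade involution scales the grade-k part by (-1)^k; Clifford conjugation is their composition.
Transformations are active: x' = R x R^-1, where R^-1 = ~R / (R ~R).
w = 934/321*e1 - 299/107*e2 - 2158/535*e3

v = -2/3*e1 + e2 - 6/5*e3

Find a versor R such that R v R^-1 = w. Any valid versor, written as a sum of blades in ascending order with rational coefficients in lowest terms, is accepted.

R = v + w = 240/107*e1 - 192/107*e2 - 560/107*e3 works: the equal norms (1/225) guarantee its sandwich swaps v into w.
Answer: 240/107*e1 - 192/107*e2 - 560/107*e3


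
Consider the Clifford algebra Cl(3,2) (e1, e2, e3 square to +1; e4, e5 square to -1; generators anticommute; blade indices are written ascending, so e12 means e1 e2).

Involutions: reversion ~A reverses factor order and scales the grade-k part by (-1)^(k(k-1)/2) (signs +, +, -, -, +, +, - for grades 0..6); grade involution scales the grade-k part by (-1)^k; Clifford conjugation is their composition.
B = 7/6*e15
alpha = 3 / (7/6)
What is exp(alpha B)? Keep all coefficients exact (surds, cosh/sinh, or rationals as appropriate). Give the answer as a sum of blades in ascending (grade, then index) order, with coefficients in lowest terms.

B^2 = (7/6)^2*(e15)^2 = 49/36*(+1) = 49/36 (a basis 2-blade squares to minus the product of its generators' squares).
B^2 = 49/36 — the positive square puts this in the hyperbolic regime; l = 7/6, alpha*l = 3, so exp(alpha B) = cosh(3) + (sinh(3)/(7/6))*B = cosh(3) + (6*sinh(3)/7)*B.
Answer: cosh(3) + sinh(3)*e15


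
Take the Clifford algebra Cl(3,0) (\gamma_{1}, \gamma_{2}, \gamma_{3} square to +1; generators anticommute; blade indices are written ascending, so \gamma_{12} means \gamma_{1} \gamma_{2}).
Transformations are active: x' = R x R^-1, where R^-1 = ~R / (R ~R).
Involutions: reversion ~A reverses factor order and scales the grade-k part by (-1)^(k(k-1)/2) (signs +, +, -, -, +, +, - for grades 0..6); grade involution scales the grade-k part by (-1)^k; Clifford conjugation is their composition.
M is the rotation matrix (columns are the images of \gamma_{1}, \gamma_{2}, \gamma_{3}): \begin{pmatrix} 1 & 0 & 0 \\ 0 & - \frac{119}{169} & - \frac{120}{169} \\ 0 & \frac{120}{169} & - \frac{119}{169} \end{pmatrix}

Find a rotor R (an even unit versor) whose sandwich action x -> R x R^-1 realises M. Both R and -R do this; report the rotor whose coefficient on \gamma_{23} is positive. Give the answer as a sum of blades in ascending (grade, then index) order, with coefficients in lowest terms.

Method: write R = a + b12*\gamma_{12} + b13*\gamma_{13} + b23*\gamma_{23} with a^2 + b12^2 + b13^2 + b23^2 = 1 (so R^-1 = ~R). Expanding the columns R e_j ~R gives tr M = 4a^2 - 1 and, from the antisymmetric part, M21 - M12 = -4a*b12, M13 - M31 = 4a*b13, M32 - M23 = -4a*b23.
Here tr M = -\frac{69}{169}, so a^2 = (1 + tr M)/4 = \frac{25}{169} and a = ±\frac{5}{13}. Taking a = \frac{5}{13}: M21 - M12 = 0, M13 - M31 = 0, M32 - M23 = \frac{240}{169}, giving b12 = 0, b13 = 0, b23 = -\frac{12}{13}, i.e. R = \frac{5}{13} - \frac{12}{13} \gamma_{23}.
Its \gamma_{23} coefficient is negative, so report the other preimage -R.
Answer: -\frac{5}{13} + \frac{12}{13} \gamma_{23}. Uniqueness: Spin(3) -> SO(3) maps R and -R to the same rotation of trace -\frac{69}{169}; fixing the sign of the \gamma_{23} coefficient removes the ambiguity.


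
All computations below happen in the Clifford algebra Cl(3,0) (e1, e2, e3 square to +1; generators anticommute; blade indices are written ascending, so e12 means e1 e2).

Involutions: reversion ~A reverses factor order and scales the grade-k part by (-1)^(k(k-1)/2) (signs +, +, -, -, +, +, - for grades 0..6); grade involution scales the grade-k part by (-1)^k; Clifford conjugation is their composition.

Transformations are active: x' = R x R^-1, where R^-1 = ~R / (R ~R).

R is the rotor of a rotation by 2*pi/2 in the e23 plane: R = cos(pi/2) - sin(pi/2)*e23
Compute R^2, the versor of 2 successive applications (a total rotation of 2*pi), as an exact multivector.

The rotor phase is half the rotation angle and phases add under composition, so 2 steps in the e23 plane accumulate phase 2*(pi/2) = pi: R^2 = cos(pi) - sin(pi)*e23.
cos(pi) = -1 and sin(pi) = 0, so R^2 = -1. The total rotation 2*pi is 1 full turn, so every vector returns to itself, yet the rotor is -1, on the OTHER sheet of the double cover (an odd number of 2*pi turns).
Answer: -1


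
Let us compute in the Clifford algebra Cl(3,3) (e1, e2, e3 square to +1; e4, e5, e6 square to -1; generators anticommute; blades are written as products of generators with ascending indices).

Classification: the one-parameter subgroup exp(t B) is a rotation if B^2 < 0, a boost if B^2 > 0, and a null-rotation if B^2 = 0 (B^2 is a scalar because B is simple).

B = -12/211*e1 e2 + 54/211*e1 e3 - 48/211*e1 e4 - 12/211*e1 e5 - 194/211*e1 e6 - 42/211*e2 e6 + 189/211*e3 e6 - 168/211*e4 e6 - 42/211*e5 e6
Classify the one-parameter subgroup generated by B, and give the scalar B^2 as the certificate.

B^2 term by term: the squares give (-12/211)^2*(e1 e2)^2 + (54/211)^2*(e1 e3)^2 + (-48/211)^2*(e1 e4)^2 + (-12/211)^2*(e1 e5)^2 + (-194/211)^2*(e1 e6)^2 + (-42/211)^2*(e2 e6)^2 + (189/211)^2*(e3 e6)^2 + (-168/211)^2*(e4 e6)^2 + (-42/211)^2*(e5 e6)^2 = 144/44521*(-1) + 2916/44521*(-1) + 2304/44521*(+1) + 144/44521*(+1) + 37636/44521*(+1) + 1764/44521*(+1) + 35721/44521*(+1) + 28224/44521*(-1) + 1764/44521*(-1) = 1 (each basis 2-blade squares to minus the product of its generators' squares); cross terms between blades sharing an index anticommute and cancel; the commuting (index-disjoint) pairs give grade-4 terms 2*c*c'*(blade product), which cancel blade by blade — e1 e2 e3 e6: -4536/44521 + 4536/44521 = 0; e1 e2 e4 e6: 4032/44521 - 4032/44521 = 0; e1 e2 e5 e6: 1008/44521 - 1008/44521 = 0; e1 e3 e4 e6: -18144/44521 + 18144/44521 = 0; e1 e3 e5 e6: -4536/44521 + 4536/44521 = 0; e1 e4 e5 e6: 4032/44521 - 4032/44521 = 0 — confirming B is simple. So B^2 = 1.
Answer: boost, certificate B^2 = 1. B^2 = 1 is basis-independent, so its sign is the whole story.


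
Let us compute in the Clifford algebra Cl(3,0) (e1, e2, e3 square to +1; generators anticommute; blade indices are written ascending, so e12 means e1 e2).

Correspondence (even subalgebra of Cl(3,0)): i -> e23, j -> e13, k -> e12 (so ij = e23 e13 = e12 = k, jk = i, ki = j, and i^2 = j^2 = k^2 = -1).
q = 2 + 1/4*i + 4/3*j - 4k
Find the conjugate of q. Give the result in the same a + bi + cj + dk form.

In blades: q = 2 - 4*e12 + 4/3*e13 + 1/4*e23.
Quaternion conjugation is reversion on the even subalgebra: the scalar is fixed and every grade-2 blade flips sign, giving 2 + 4*e12 - 4/3*e13 - 1/4*e23; translating back:
Answer: 2 - 1/4*i - 4/3*j + 4k


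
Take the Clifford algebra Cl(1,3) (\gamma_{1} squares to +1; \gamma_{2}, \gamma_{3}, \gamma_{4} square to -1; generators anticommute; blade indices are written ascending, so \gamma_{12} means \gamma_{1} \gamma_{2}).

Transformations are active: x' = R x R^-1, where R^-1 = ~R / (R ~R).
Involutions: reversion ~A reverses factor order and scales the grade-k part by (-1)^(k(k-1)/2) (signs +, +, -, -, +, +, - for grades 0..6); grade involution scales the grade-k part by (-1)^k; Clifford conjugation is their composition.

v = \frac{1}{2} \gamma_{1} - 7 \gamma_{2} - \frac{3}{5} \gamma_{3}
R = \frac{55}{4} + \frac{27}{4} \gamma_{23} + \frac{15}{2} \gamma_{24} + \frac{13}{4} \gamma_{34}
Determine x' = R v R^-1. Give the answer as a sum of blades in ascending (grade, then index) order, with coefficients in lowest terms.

~R = \frac{55}{4} - \frac{27}{4} \gamma_{23} - \frac{15}{2} \gamma_{24} - \frac{13}{4} \gamma_{34}, and R ~R = \frac{4823}{16}, so R^-1 = ~R / (\frac{4823}{16}).
R v = \frac{55}{8} \gamma_{1} - \frac{461}{5} \gamma_{2} - \frac{111}{2} \gamma_{3} - \frac{1089}{20} \gamma_{4} + \frac{27}{8} \gamma_{123} + \frac{15}{4} \gamma_{124} + \frac{13}{8} \gamma_{134} - \frac{73}{4} \gamma_{234}
Answer: \frac{1}{2} \gamma_{1} - \frac{8705}{4823} \gamma_{2} - \frac{85731}{24115} \gamma_{3} - \frac{27900}{4823} \gamma_{4}


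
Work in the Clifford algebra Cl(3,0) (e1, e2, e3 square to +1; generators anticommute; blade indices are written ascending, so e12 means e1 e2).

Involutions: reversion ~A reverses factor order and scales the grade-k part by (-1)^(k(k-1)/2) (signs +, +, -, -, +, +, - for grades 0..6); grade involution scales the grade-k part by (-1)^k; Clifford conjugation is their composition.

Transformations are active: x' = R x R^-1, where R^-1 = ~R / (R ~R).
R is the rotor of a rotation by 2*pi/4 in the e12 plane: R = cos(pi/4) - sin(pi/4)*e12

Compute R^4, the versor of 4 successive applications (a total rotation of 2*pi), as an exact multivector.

Because a rotor carries half the rotation angle, composing 4 copies of this e12-plane rotor multiplies the phase: 4*(pi/4) = pi, hence R^4 = cos(pi) - sin(pi)*e12.
cos(pi) = -1 and sin(pi) = 0, so R^4 = -1. The total rotation 2*pi is 1 full turn, so every vector returns to itself, yet the rotor is -1, on the OTHER sheet of the double cover (an odd number of 2*pi turns).
Answer: -1


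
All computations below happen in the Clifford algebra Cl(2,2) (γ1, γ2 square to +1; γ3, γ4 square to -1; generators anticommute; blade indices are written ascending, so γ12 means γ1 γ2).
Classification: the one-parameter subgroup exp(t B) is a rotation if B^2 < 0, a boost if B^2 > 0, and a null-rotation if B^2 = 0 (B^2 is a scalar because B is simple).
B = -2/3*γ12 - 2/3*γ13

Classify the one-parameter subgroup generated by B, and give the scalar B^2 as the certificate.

B^2 term by term: the squares give (-2/3)^2*(γ12)^2 + (-2/3)^2*(γ13)^2 = 4/9*(-1) + 4/9*(+1) = 0 (each basis 2-blade squares to minus the product of its generators' squares); cross terms between blades sharing an index anticommute and cancel. So B^2 = 0.
Answer: null-rotation, certificate B^2 = 0. The invariant at work: B^2 = 0 is unchanged by conjugation, hence its sign classifies the subgroup whatever basis B is written in.


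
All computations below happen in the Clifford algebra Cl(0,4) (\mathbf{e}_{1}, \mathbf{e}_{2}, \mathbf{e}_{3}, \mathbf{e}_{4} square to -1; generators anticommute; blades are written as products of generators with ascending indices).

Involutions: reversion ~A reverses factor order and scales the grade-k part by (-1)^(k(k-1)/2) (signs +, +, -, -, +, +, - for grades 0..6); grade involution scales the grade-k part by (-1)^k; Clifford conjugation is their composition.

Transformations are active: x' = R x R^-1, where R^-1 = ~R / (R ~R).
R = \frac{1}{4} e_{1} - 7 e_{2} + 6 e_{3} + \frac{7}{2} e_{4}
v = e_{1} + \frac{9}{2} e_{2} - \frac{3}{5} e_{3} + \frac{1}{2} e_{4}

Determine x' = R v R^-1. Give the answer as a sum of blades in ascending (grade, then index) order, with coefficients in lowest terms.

~R = \frac{1}{4} e_{1} - 7 e_{2} + 6 e_{3} + \frac{7}{2} e_{4}, and R ~R = -\frac{1557}{16}, so R^-1 = ~R / (-\frac{1557}{16}).
R v = \frac{331}{10} + \frac{65}{8} e_{1} e_{2} - \frac{123}{20} e_{1} e_{3} - \frac{27}{8} e_{1} e_{4} - \frac{114}{5} e_{2} e_{3} - \frac{77}{4} e_{2} e_{4} + \frac{51}{10} e_{3} e_{4}
Answer: -\frac{9109}{7785} e_{1} + \frac{4079}{15570} e_{2} - \frac{1807}{519} e_{3} - \frac{44857}{15570} e_{4}
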